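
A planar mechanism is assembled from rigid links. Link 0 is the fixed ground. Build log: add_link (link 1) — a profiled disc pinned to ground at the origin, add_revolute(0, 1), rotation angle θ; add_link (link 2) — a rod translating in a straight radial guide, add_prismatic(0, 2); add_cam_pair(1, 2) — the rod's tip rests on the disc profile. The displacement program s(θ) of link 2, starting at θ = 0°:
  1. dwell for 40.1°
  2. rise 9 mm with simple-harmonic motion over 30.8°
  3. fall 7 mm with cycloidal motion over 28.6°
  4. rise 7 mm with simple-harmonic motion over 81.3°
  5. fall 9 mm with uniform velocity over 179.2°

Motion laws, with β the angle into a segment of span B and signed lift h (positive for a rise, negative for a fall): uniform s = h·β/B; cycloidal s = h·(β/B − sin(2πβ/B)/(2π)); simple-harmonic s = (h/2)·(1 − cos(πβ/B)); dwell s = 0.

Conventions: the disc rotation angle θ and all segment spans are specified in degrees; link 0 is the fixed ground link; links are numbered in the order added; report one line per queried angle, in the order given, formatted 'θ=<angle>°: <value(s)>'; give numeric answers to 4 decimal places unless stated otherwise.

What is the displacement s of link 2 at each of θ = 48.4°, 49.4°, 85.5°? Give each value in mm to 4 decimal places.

seg 1 [0°–40.1°] dwell: s stays 0.0000
seg 2 [40.1°–70.9°] simple-harmonic, h=9: θ=48.4° here. β=8.3, B=30.8. 9/2·(1 − cos(π·0.2695)) = 1.5186 → s = 1.5186
seg 2 [40.1°–70.9°] simple-harmonic, h=9: θ=49.4° here. β=9.3, B=30.8. 9/2·(1 − cos(π·0.3019)) = 1.8773 → s = 1.8773
seg 2 [40.1°–70.9°] simple-harmonic, h=9: full span → s += 9 → s = 9.0000
seg 3 [70.9°–99.5°] cycloidal, h=-7: θ=85.5° here. β=14.6, B=28.6. -7·(0.5105 − sin(2π·0.5105)/(2π)) = -3.6468 → s = 5.3532

θ=48.4°: 1.5186
θ=49.4°: 1.8773
θ=85.5°: 5.3532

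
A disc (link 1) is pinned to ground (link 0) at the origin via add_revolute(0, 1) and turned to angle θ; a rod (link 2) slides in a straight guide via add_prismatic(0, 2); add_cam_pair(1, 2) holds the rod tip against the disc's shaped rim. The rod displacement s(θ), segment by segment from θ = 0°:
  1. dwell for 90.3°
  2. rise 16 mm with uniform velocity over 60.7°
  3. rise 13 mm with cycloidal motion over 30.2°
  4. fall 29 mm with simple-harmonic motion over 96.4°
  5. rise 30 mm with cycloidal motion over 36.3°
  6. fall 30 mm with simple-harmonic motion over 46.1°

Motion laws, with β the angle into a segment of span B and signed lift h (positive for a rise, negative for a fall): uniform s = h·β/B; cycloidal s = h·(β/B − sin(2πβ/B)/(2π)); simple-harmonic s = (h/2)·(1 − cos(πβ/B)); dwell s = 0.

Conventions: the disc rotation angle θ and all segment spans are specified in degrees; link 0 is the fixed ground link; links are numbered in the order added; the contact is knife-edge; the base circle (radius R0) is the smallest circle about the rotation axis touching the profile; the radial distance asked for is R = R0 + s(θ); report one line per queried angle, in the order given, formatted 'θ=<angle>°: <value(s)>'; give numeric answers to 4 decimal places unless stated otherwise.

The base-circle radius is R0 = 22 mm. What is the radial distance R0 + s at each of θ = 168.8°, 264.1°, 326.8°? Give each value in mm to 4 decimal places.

segment 1 (0° to 90.3°, dwell): s unchanged at 0.0000
segment 2 (90.3° to 151°, uniform, h = 16) is passed completely: s = 0.0000 + (16) = 16.0000
θ = 168.8° falls in segment 3 (151° to 181.2°, cycloidal, h = 13): β = 168.8 − 151 = 17.8°, B = 30.2°; Δs = 13·(0.5894 − sin(2π·0.5894)/(2π)) = 8.7643; s = 16.0000 + 8.7643 = 24.7643
segment 3 (151° to 181.2°, cycloidal, h = 13) is passed completely: s = 16.0000 + (13) = 29.0000
θ = 264.1° falls in segment 4 (181.2° to 277.6°, simple-harmonic, h = -29): β = 264.1 − 181.2 = 82.9°, B = 96.4°; Δs = -29/2·(1 − cos(π·0.8600)) = -27.6192; s = 29.0000 − 27.6192 = 1.3808
segment 4 (181.2° to 277.6°, simple-harmonic, h = -29) is passed completely: s = 29.0000 + (-29) = 0.0000
segment 5 (277.6° to 313.9°, cycloidal, h = 30) is passed completely: s = 0.0000 + (30) = 30.0000
θ = 326.8° falls in segment 6 (313.9° to 360°, simple-harmonic, h = -30): β = 326.8 − 313.9 = 12.9°, B = 46.1°; Δs = -30/2·(1 − cos(π·0.2798)) = -5.4323; s = 30.0000 − 5.4323 = 24.5677
θ=168.8°: R = R0 + s = 22 + 24.7643 = 46.7643
θ=264.1°: R = R0 + s = 22 + 1.3808 = 23.3808
θ=326.8°: R = R0 + s = 22 + 24.5677 = 46.5677

θ=168.8°: 46.7643
θ=264.1°: 23.3808
θ=326.8°: 46.5677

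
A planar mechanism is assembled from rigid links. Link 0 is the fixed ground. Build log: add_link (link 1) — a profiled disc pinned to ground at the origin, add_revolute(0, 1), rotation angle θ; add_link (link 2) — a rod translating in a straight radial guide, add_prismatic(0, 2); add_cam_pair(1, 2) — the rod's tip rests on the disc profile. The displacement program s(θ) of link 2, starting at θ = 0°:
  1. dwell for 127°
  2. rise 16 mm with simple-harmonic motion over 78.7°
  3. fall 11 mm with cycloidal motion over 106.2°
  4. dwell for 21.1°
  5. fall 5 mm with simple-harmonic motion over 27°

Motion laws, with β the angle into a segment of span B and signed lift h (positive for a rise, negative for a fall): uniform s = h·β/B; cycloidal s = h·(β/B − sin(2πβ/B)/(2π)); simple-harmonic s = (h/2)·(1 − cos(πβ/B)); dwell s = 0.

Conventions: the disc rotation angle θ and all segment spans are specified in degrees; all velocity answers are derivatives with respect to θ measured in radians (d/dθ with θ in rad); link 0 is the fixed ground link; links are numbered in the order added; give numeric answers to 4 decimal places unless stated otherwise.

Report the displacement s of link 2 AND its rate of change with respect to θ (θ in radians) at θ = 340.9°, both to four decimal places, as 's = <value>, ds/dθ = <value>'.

seg 1 [0°–127°] dwell: s stays 0.0000
seg 2 [127°–205.7°] simple-harmonic, h=16: full span → s += 16 → s = 16.0000
seg 3 [205.7°–311.9°] cycloidal, h=-11: full span → s += -11 → s = 5.0000
seg 4 [311.9°–333°] dwell: s stays 5.0000
seg 5 [333°–360°] simple-harmonic, h=-5: θ=340.9° here. β=7.9, B=27. -5/2·(1 − cos(π·0.2926)) = -0.9839 → s = 4.0161
velocity in seg [333°–360°] (simple-harmonic), θ in radians: β = 7.9° = 0.1379 rad, B = 27° = 0.4712 rad; ds/dθ = (πh/(2B)) sin(πβ/B) = (π·(-5)/(2·0.4712)) sin(π·0.2926) = -13.252013 mm/rad

s = 4.0161, ds/dθ = -13.2520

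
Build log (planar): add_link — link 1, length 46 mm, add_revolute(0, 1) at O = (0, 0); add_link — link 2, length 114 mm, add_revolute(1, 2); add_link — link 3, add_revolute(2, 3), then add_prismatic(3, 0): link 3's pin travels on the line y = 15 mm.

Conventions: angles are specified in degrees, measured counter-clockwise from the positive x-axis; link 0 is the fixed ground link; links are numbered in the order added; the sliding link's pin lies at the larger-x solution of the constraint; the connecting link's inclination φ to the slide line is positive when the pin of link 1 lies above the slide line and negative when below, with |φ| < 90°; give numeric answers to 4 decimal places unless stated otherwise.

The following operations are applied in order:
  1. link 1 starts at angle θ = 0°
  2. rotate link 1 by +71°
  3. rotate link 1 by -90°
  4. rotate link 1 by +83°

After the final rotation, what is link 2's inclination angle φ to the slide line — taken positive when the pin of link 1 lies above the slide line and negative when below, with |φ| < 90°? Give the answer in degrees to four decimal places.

geometry: r = 46 mm, L = 114 mm, e = 15 mm; θ starts at 0°
rotate link 1 by +71°: θ ← 0° +71° = 71°
rotate link 1 by -90°: θ ← 71° -90° = -19°
rotate link 1 by +83°: θ ← -19° +83° = 64°
h = r sin θ − e = 41.344526 − 15 = 26.344526
sin φ = h / L = 26.344526 / 114 = 0.23109233
φ = arcsin(0.23109233) = 13.361391°

13.3614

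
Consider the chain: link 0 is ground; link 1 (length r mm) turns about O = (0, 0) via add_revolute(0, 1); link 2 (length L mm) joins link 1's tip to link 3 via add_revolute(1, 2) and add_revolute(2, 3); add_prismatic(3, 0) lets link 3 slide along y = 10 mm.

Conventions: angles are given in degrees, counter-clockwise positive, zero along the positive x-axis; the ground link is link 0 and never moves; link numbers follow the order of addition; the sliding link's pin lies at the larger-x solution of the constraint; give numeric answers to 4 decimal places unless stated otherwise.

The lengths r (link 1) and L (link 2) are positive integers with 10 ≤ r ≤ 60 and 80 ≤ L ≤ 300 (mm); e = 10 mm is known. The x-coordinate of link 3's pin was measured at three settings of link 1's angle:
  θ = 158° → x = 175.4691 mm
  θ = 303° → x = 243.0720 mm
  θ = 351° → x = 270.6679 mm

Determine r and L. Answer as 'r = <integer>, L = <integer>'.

constraint per measurement: (x − r cos θ)² + (r sin θ − e)² = L²
subtracting the θ₁ and θ₂ equations cancels the r² and L² terms:
r = (x₁² − x₂²) / (2[(x₁cos θ₁ + e sin θ₁) − (x₂cos θ₂ + e sin θ₂)]) = 50.0000 → r = 50
L² = (x₁ − r cos θ₁)² + (r sin θ₁ − e)² = 49284.0101 → L = 222.0000 → L = 222
check at θ₃=351°: x = 270.6679 (printed 270.6679) ✓

r = 50, L = 222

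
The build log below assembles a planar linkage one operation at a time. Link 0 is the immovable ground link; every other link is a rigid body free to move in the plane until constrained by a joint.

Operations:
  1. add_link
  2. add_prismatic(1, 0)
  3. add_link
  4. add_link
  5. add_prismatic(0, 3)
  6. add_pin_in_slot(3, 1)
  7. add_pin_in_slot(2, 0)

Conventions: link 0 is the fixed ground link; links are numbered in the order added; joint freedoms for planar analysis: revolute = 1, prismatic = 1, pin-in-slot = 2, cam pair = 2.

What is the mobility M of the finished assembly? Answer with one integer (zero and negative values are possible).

link 0 = ground. State L|J1|J2 = 1|0|0
+link1  2|0|0
P(1,0) f=1→J1  2|1|0
+link2  3|1|0
+link3  4|1|0
P(0,3) f=1→J1  4|2|0
PS(3,1) f=2→J2  4|2|1
PS(2,0) f=2→J2  4|2|2
M = 3(4−1)−2·2−2 = 9−4−2 = 3

M = 3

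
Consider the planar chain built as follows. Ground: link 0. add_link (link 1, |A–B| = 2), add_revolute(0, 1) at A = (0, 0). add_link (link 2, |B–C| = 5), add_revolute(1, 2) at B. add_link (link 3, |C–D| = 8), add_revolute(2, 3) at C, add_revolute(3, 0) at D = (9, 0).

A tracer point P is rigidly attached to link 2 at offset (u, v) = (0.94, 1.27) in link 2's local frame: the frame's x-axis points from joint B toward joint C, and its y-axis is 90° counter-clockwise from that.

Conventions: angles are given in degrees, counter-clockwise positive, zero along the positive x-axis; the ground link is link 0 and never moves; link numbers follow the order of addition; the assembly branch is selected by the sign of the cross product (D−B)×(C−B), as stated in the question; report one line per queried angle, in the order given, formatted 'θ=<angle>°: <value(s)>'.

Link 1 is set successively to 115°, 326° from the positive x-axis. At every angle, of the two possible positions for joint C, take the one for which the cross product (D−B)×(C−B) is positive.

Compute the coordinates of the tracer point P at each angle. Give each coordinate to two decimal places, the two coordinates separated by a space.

A=(0,0), D=(9.00,0)
θ=115°: B = A + 2.00·(cos115°, sin115°) = (-0.8452, 1.8126)
θ=115°: |BD| = 10.0107
θ=115°: circle(B,5.00) ∩ circle(D,8.00): a=3.0574, h=3.9563
θ=115°:   candidates: C₊=(2.8780,5.1499) cross=39.605; C₋=(1.4453,-2.6319) cross=-39.605
θ=115°:   branch + wants cross > 0 → take C=(2.8780,5.1499) (cross=39.605)
θ=115°: ex = (C−B)/|BC| = (0.7447,0.6675); ey = (-0.6675,0.7447)
θ=115°: P = B + 0.94·ex + 1.27·ey = (-0.9929,3.3857)
θ=326°: B = A + 2.00·(cos326°, sin326°) = (1.6581, -1.1184)
θ=326°: |BD| = 7.4266
θ=326°: circle(B,5.00) ∩ circle(D,8.00): a=1.0876, h=4.8803
θ=326°:   candidates: C₊=(1.9984,3.8700) cross=36.244; C₋=(3.4682,-5.7792) cross=-36.244
θ=326°:   branch + wants cross > 0 → take C=(1.9984,3.8700) (cross=36.244)
θ=326°: ex = (C−B)/|BC| = (0.0681,0.9977); ey = (-0.9977,0.0681)
θ=326°: P = B + 0.94·ex + 1.27·ey = (0.4550,-0.0941)

θ=115°: -0.99 3.39
θ=326°: 0.45 -0.09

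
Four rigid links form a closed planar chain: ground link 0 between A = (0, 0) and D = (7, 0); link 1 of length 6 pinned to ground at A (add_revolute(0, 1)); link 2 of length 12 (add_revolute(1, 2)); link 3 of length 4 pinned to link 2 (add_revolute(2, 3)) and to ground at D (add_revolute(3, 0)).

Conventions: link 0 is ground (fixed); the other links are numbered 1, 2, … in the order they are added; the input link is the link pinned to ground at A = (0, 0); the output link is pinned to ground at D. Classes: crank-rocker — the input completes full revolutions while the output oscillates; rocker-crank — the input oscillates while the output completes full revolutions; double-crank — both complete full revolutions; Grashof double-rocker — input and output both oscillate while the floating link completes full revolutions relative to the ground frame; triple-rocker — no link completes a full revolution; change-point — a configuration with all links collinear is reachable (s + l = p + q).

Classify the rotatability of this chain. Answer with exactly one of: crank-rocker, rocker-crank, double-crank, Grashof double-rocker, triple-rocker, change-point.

lengths: ground=7, input=6, coupler=12, output=4
sorted: s=4 (shortest), l=12 (longest), p+q=13
s + l = 16 vs p + q = 13
s + l > p + q → non-Grashof → no link fully rotates → triple-rocker

triple-rocker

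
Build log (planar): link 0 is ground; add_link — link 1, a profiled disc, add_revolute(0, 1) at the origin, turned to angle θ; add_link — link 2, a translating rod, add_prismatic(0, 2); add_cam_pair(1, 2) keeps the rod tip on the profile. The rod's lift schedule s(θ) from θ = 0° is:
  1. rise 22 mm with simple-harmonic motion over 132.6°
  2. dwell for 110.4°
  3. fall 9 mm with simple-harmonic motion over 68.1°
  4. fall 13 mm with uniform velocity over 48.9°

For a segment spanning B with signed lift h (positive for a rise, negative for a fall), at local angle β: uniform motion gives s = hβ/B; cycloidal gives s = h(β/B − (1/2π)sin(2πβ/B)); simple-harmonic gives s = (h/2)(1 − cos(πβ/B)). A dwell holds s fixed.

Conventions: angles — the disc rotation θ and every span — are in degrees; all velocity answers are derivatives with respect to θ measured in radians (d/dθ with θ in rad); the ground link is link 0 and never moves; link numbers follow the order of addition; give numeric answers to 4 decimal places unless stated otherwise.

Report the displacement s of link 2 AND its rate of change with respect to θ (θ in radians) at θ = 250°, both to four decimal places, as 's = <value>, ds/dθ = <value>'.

seg 1 [0°–132.6°] simple-harmonic, h=22: full span → s += 22 → s = 22.0000
seg 2 [132.6°–243°] dwell: s stays 22.0000
seg 3 [243°–311.1°] simple-harmonic, h=-9: θ=250° here. β=7, B=68.1. -9/2·(1 − cos(π·0.1028)) = -0.2326 → s = 21.7674
velocity in seg [243°–311.1°] (simple-harmonic), θ in radians: β = 7° = 0.1222 rad, B = 68.1° = 1.1886 rad; ds/dθ = (πh/(2B)) sin(πβ/B) = (π·(-9)/(2·1.1886)) sin(π·0.1028) = -3.774542 mm/rad

s = 21.7674, ds/dθ = -3.7745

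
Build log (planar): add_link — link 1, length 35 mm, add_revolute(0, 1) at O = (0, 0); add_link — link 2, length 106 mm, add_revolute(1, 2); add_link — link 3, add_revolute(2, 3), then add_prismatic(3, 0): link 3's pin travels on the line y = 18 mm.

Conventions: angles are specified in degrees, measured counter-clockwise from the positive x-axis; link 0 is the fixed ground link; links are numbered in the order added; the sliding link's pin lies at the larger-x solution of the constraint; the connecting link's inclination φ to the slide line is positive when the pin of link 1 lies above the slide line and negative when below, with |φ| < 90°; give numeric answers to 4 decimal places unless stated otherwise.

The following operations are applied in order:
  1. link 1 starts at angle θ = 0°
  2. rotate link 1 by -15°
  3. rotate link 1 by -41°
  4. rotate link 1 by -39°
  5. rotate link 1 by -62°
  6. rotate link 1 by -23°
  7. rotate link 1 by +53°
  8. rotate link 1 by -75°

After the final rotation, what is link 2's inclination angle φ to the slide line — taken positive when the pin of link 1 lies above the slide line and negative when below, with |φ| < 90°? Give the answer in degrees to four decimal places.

geometry: r = 35 mm, L = 106 mm, e = 18 mm; θ starts at 0°
rotate link 1 by -15°: θ ← 0° -15° = -15°
rotate link 1 by -41°: θ ← -15° -41° = -56°
rotate link 1 by -39°: θ ← -56° -39° = -95°
rotate link 1 by -62°: θ ← -95° -62° = -157°
rotate link 1 by -23°: θ ← -157° -23° = -180°
rotate link 1 by +53°: θ ← -180° +53° = -127°
rotate link 1 by -75°: θ ← -127° -75° = -202°
h = r sin θ − e = 13.111231 − 18 = -4.888769
sin φ = h / L = -4.888769 / 106 = -0.04612046
φ = arcsin(-0.04612046) = -2.643446°

-2.6434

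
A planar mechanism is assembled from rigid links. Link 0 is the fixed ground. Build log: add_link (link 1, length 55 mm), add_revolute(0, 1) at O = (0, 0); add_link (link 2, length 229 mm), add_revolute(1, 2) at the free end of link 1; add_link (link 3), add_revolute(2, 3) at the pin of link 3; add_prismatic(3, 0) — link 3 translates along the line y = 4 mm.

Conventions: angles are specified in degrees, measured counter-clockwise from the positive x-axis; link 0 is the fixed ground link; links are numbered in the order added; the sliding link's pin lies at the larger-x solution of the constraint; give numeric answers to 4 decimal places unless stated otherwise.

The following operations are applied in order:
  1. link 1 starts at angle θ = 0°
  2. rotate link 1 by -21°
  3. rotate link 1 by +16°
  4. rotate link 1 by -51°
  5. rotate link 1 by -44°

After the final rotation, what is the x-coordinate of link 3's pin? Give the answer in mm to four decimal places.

geometry: r = 55 mm, L = 229 mm, e = 4 mm; θ starts at 0°
rotate link 1 by -21°: θ ← 0° -21° = -21°
rotate link 1 by +16°: θ ← -21° +16° = -5°
rotate link 1 by -51°: θ ← -5° -51° = -56°
rotate link 1 by -44°: θ ← -56° -44° = -100°
crank pin P = (r cos θ, r sin θ) = (-9.550650, -54.164426)
h = r sin θ − e = -54.164426 − 4 = -58.164426
x = r cos θ + √(L² − h²) = -9.550650 + 221.490179 = 211.939529

211.9395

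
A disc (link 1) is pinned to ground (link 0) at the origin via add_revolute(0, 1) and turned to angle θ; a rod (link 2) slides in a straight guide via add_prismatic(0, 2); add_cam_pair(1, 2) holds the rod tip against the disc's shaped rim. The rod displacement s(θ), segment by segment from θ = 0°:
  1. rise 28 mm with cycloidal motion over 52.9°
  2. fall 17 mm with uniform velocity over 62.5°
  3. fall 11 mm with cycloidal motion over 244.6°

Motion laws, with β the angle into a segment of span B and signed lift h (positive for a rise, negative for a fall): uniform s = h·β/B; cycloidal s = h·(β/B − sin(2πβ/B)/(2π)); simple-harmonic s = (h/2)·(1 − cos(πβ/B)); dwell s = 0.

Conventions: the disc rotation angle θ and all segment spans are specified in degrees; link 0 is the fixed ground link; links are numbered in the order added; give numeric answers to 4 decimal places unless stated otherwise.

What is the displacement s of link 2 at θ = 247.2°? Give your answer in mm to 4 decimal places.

segment 1 (0° to 52.9°, cycloidal, h = 28) is passed completely: s = 0.0000 + (28) = 28.0000
segment 2 (52.9° to 115.4°, uniform, h = -17) is passed completely: s = 28.0000 + (-17) = 11.0000
θ = 247.2° falls in segment 3 (115.4° to 360°, cycloidal, h = -11): β = 247.2 − 115.4 = 131.8°, B = 244.6°; Δs = -11·(0.5388 − sin(2π·0.5388)/(2π)) = -6.3502; s = 11.0000 − 6.3502 = 4.6498

4.6498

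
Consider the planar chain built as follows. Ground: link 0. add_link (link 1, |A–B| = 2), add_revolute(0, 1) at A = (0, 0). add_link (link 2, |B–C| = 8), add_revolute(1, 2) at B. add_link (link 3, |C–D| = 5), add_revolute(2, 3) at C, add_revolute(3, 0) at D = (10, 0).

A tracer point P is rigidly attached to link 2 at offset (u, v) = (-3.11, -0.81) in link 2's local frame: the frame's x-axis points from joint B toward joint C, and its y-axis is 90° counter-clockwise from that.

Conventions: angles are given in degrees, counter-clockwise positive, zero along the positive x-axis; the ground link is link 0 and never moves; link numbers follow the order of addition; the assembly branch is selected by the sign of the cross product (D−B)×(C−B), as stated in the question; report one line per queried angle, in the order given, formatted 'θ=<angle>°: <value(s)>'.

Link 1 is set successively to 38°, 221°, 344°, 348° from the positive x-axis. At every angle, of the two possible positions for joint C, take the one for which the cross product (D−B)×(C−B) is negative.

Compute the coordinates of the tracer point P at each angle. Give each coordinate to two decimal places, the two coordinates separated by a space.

A=(0,0), D=(10.00,0)
θ=38°: B = A + 2.00·(cos38°, sin38°) = (1.5760, 1.2313)
θ=38°: |BD| = 8.5135
θ=38°: circle(B,8.00) ∩ circle(D,5.00): a=6.5472, h=4.5972
θ=38°:   candidates: C₊=(8.7193,4.8332) cross=39.138; C₋=(7.3895,-4.2644) cross=-39.138
θ=38°:   branch - wants cross < 0 → take C=(7.3895,-4.2644) (cross=-39.138)
θ=38°: ex = (C−B)/|BC| = (0.7267,-0.6870); ey = (0.6870,0.7267)
θ=38°: P = B + -3.11·ex + -0.81·ey = (-1.2404,2.7792)
θ=221°: B = A + 2.00·(cos221°, sin221°) = (-1.5094, -1.3121)
θ=221°: |BD| = 11.5840
θ=221°: circle(B,8.00) ∩ circle(D,5.00): a=7.4753, h=2.8494
θ=221°:   candidates: C₊=(5.5951,2.3657) cross=33.008; C₋=(6.2406,-3.2965) cross=-33.008
θ=221°:   branch - wants cross < 0 → take C=(6.2406,-3.2965) (cross=-33.008)
θ=221°: ex = (C−B)/|BC| = (0.9687,-0.2480); ey = (0.2480,0.9687)
θ=221°: P = B + -3.11·ex + -0.81·ey = (-4.7231,-1.3254)
θ=344°: B = A + 2.00·(cos344°, sin344°) = (1.9225, -0.5513)
θ=344°: |BD| = 8.0963
θ=344°: circle(B,8.00) ∩ circle(D,5.00): a=6.4567, h=4.7235
θ=344°:   candidates: C₊=(8.0426,4.6009) cross=38.243; C₋=(8.6858,-4.8242) cross=-38.243
θ=344°:   branch - wants cross < 0 → take C=(8.6858,-4.8242) (cross=-38.243)
θ=344°: ex = (C−B)/|BC| = (0.8454,-0.5341); ey = (0.5341,0.8454)
θ=344°: P = B + -3.11·ex + -0.81·ey = (-1.1393,0.4250)
θ=348°: B = A + 2.00·(cos348°, sin348°) = (1.9563, -0.4158)
θ=348°: |BD| = 8.0544
θ=348°: circle(B,8.00) ∩ circle(D,5.00): a=6.4482, h=4.7350
θ=348°:   candidates: C₊=(8.1515,4.6458) cross=38.138; C₋=(8.6404,-4.8116) cross=-38.138
θ=348°:   branch - wants cross < 0 → take C=(8.6404,-4.8116) (cross=-38.138)
θ=348°: ex = (C−B)/|BC| = (0.8355,-0.5495); ey = (0.5495,0.8355)
θ=348°: P = B + -3.11·ex + -0.81·ey = (-1.0872,0.6163)

θ=38°: -1.24 2.78
θ=221°: -4.72 -1.33
θ=344°: -1.14 0.43
θ=348°: -1.09 0.62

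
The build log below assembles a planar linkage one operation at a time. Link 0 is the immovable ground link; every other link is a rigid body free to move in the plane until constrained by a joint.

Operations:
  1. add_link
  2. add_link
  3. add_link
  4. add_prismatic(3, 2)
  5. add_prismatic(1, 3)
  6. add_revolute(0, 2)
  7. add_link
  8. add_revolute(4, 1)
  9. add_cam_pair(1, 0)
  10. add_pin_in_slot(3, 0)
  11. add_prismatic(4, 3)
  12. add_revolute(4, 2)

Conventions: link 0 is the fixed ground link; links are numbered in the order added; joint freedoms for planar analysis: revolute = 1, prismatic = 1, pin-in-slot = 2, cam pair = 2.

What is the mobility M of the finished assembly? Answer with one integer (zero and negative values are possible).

ground; <1,0,0>
#1 <2,0,0>
#2 <3,0,0>
#3 <4,0,0>
P:3↔2 J1 <4,1,0>
P:1↔3 J1 <4,2,0>
R:0↔2 J1 <4,3,0>
#4 <5,3,0>
R:4↔1 J1 <5,4,0>
C:1↔0 J2 <5,4,1>
PS:3↔0 J2 <5,4,2>
P:4↔3 J1 <5,5,2>
R:4↔2 J1 <5,6,2>
3×4 − 2×6 − 1×2 = -2

M = -2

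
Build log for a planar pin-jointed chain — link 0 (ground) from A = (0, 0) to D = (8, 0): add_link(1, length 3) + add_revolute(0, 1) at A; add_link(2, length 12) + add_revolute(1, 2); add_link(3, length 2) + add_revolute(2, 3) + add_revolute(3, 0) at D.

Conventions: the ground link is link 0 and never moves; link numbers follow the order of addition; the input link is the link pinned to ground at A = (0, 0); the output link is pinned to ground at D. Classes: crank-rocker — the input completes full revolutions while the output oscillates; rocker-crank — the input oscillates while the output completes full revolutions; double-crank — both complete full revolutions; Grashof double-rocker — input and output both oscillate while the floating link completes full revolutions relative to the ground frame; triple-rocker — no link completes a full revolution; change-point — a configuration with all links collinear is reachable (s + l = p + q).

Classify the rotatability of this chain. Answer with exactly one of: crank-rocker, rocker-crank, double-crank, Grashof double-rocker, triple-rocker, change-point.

lengths: ground=8, input=3, coupler=12, output=2
sorted: s=2 (shortest), l=12 (longest), p+q=11
s + l = 14 vs p + q = 11
s + l > p + q → non-Grashof → no link fully rotates → triple-rocker

triple-rocker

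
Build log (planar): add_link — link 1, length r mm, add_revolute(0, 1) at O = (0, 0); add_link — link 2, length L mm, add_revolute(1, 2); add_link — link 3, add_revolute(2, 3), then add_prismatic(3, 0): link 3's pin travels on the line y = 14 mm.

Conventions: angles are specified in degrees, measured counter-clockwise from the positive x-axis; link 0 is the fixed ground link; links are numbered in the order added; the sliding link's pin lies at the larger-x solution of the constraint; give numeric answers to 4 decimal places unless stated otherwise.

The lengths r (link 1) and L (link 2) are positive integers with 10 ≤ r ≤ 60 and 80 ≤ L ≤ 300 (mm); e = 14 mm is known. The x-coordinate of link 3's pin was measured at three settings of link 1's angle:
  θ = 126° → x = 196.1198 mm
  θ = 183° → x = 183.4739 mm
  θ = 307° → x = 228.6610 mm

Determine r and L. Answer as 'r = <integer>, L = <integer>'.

constraint per measurement: (x − r cos θ)² + (r sin θ − e)² = L²
subtracting the θ₁ and θ₂ equations cancels the r² and L² terms:
r = (x₁² − x₂²) / (2[(x₁cos θ₁ + e sin θ₁) − (x₂cos θ₂ + e sin θ₂)]) = 30.0000 → r = 30
L² = (x₁ − r cos θ₁)² + (r sin θ₁ − e)² = 45795.9812 → L = 214.0000 → L = 214
check at θ₃=307°: x = 228.6610 (printed 228.6610) ✓

r = 30, L = 214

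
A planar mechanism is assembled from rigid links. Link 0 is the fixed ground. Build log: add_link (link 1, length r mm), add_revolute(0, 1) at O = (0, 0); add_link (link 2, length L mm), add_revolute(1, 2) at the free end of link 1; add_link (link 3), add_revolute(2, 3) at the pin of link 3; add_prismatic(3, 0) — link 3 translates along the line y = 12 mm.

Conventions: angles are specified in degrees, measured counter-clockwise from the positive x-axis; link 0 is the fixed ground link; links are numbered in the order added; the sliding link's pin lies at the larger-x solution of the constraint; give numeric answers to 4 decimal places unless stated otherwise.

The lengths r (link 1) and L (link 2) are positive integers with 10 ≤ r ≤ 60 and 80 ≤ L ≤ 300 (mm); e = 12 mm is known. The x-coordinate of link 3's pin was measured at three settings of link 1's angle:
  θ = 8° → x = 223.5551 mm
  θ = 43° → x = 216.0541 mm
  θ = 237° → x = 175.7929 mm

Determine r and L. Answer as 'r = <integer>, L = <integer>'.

constraint per measurement: (x − r cos θ)² + (r sin θ − e)² = L²
subtracting the θ₁ and θ₂ equations cancels the r² and L² terms:
r = (x₁² − x₂²) / (2[(x₁cos θ₁ + e sin θ₁) − (x₂cos θ₂ + e sin θ₂)]) = 29.0000 → r = 29
L² = (x₁ − r cos θ₁)² + (r sin θ₁ − e)² = 38025.0086 → L = 195.0000 → L = 195
check at θ₃=237°: x = 175.7929 (printed 175.7929) ✓

r = 29, L = 195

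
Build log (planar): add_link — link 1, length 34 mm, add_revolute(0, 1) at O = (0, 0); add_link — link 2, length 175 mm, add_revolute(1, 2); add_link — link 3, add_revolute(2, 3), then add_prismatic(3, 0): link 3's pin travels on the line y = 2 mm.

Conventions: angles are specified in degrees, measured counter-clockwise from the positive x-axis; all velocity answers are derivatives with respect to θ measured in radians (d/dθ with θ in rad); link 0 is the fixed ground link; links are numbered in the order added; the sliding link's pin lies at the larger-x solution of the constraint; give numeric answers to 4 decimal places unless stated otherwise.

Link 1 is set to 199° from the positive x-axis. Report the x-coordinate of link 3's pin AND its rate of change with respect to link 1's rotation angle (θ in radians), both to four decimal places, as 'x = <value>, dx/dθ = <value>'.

geometry: r = 34 mm, L = 175 mm, e = 2 mm
crank pin P = (r cos θ, r sin θ) = (-32.147632, -11.069317)
h = r sin θ − e = -11.069317 − 2 = -13.069317
x = r cos θ + √(L² − h²) = -32.147632 + 174.511297 = 142.363666
dx/dθ = −r sin θ − h·r cos θ/√(L² − h²) (θ in radians; h = -13.069317) = 8.661751

x = 142.3637, dx/dθ = 8.6618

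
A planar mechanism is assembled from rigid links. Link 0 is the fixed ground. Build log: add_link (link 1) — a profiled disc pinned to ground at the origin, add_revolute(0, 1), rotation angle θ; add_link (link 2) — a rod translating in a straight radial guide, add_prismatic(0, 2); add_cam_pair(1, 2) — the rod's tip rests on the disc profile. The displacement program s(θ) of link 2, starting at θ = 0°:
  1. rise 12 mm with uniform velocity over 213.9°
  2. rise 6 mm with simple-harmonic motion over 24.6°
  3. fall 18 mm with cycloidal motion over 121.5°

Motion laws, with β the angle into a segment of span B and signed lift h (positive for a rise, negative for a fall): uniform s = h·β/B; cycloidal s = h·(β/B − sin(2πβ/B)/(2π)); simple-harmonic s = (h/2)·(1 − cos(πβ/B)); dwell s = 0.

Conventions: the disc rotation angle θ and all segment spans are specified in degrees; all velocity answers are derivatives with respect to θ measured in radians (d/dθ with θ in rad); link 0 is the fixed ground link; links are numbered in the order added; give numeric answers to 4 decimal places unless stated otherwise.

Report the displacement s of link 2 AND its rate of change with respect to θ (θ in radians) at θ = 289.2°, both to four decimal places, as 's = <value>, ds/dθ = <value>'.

seg 1 [0°–213.9°] uniform, h=12: full span → s += 12 → s = 12.0000
seg 2 [213.9°–238.5°] simple-harmonic, h=6: full span → s += 6 → s = 18.0000
seg 3 [238.5°–360°] cycloidal, h=-18: θ=289.2° here. β=50.7, B=121.5. -18·(0.4173 − sin(2π·0.4173)/(2π)) = -6.0883 → s = 11.9117
velocity in seg [238.5°–360°] (cycloidal), θ in radians: β = 50.7° = 0.8849 rad, B = 121.5° = 2.1206 rad; ds/dθ = (h/B)(1 − cos(2πβ/B)) = ((-18)/2.1206)(1 − cos(2π·0.4173)) = -15.855721 mm/rad

s = 11.9117, ds/dθ = -15.8557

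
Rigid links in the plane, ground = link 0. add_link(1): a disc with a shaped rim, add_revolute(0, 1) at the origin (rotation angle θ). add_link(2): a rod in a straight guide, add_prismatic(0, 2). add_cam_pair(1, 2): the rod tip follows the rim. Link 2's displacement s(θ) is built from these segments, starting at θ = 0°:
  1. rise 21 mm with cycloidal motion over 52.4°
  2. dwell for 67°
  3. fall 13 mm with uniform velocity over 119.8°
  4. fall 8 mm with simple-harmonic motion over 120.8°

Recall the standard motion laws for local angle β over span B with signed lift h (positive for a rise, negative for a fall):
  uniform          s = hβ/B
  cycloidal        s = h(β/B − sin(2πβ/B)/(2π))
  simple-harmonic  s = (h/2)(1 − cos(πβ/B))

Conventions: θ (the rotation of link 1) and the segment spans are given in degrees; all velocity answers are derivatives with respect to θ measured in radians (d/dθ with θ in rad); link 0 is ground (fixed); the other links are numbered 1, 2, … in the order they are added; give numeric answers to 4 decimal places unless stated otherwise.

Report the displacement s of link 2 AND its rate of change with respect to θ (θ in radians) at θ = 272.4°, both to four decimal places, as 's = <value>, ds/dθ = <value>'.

segment 1 (0° to 52.4°, cycloidal, h = 21) is passed completely: s = 0.0000 + (21) = 21.0000
segment 2 (52.4° to 119.4°, dwell): s unchanged at 21.0000
segment 3 (119.4° to 239.2°, uniform, h = -13) is passed completely: s = 21.0000 + (-13) = 8.0000
θ = 272.4° falls in segment 4 (239.2° to 360°, simple-harmonic, h = -8): β = 272.4 − 239.2 = 33.2°, B = 120.8°; Δs = -8/2·(1 − cos(π·0.2748)) = -1.4006; s = 8.0000 − 1.4006 = 6.5994
velocity in seg [239.2°–360°] (simple-harmonic), θ in radians: β = 33.2° = 0.5794 rad, B = 120.8° = 2.1084 rad; ds/dθ = (πh/(2B)) sin(πβ/B) = (π·(-8)/(2·2.1084)) sin(π·0.2748) = -4.530207 mm/rad

s = 6.5994, ds/dθ = -4.5302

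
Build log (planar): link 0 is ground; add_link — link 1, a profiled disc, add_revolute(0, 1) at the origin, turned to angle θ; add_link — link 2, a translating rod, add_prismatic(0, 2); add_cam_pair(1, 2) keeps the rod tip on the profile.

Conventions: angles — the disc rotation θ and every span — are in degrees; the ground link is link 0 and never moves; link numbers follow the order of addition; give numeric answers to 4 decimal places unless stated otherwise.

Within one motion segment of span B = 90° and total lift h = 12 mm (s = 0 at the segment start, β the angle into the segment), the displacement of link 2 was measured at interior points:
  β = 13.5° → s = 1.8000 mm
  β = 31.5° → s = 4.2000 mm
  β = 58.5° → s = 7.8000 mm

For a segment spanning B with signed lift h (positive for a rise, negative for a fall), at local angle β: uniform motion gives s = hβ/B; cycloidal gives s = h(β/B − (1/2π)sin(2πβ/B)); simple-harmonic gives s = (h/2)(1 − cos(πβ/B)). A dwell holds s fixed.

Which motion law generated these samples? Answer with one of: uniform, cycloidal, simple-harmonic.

candidates at β/B = r: uniform s = h·r (linear in β); cycloidal s = h·(r − sin(2πr)/(2π)); simple-harmonic s = (h/2)(1 − cos(πr))
β=13.5°: printed 1.8000 | uniform 1.8000, cycloidal 0.2549, simple-harmonic 0.6540
β=31.5°: printed 4.2000 | uniform 4.2000, cycloidal 2.6549, simple-harmonic 3.2761
β=58.5°: printed 7.8000 | uniform 7.8000, cycloidal 9.3451, simple-harmonic 8.7239
only one law matches every sample → uniform

uniform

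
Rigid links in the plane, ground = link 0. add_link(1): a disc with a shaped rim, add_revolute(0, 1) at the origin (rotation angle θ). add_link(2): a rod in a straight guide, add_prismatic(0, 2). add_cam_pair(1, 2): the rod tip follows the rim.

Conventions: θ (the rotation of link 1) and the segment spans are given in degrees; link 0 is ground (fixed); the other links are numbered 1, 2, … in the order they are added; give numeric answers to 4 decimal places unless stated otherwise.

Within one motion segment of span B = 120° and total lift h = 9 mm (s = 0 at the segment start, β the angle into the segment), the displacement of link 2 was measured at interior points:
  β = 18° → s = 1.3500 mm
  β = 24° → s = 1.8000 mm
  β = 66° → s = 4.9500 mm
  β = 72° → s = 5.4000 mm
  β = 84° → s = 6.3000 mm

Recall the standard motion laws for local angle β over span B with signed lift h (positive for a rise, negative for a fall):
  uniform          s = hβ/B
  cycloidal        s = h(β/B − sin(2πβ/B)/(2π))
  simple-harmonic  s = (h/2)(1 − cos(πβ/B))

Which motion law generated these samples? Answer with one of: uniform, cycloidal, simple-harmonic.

candidates at β/B = r: uniform s = h·r (linear in β); cycloidal s = h·(r − sin(2πr)/(2π)); simple-harmonic s = (h/2)(1 − cos(πr))
β=18°: printed 1.3500 | uniform 1.3500, cycloidal 0.1912, simple-harmonic 0.4905
β=24°: printed 1.8000 | uniform 1.8000, cycloidal 0.4377, simple-harmonic 0.8594
β=66°: printed 4.9500 | uniform 4.9500, cycloidal 5.3926, simple-harmonic 5.2040
β=72°: printed 5.4000 | uniform 5.4000, cycloidal 6.2419, simple-harmonic 5.8906
β=84°: printed 6.3000 | uniform 6.3000, cycloidal 7.6623, simple-harmonic 7.1450
only one law matches every sample → uniform

uniform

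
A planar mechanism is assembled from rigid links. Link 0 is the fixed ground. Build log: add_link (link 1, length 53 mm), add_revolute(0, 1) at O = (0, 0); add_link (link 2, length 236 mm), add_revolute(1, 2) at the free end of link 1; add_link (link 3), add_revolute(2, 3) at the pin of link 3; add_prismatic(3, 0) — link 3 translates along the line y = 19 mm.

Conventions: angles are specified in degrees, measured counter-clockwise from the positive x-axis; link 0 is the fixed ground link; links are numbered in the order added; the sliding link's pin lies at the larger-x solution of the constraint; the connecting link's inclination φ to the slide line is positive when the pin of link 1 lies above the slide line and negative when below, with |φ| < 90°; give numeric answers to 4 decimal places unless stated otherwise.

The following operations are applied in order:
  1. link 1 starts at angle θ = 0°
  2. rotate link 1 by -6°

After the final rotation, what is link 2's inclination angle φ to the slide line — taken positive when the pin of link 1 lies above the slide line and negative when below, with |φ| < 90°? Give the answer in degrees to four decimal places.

geometry: r = 53 mm, L = 236 mm, e = 19 mm; θ starts at 0°
rotate link 1 by -6°: θ ← 0° -6° = -6°
h = r sin θ − e = -5.540009 − 19 = -24.540009
sin φ = h / L = -24.540009 / 236 = -0.10398309
φ = arcsin(-0.10398309) = -5.968581°

-5.9686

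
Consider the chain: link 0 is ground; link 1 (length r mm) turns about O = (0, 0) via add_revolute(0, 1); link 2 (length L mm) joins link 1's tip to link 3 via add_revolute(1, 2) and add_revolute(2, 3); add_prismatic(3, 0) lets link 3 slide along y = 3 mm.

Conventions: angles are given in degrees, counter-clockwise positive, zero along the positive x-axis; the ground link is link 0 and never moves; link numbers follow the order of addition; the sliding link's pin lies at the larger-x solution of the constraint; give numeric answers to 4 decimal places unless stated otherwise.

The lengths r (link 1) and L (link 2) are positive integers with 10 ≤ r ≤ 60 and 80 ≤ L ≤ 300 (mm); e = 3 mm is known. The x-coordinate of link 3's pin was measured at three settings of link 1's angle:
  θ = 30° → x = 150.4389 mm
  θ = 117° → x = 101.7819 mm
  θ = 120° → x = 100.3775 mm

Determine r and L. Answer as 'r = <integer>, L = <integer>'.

constraint per measurement: (x − r cos θ)² + (r sin θ − e)² = L²
subtracting the θ₁ and θ₂ equations cancels the r² and L² terms:
r = (x₁² − x₂²) / (2[(x₁cos θ₁ + e sin θ₁) − (x₂cos θ₂ + e sin θ₂)]) = 35.0000 → r = 35
L² = (x₁ − r cos θ₁)² + (r sin θ₁ − e)² = 14640.9890 → L = 121.0000 → L = 121
check at θ₃=120°: x = 100.3775 (printed 100.3775) ✓

r = 35, L = 121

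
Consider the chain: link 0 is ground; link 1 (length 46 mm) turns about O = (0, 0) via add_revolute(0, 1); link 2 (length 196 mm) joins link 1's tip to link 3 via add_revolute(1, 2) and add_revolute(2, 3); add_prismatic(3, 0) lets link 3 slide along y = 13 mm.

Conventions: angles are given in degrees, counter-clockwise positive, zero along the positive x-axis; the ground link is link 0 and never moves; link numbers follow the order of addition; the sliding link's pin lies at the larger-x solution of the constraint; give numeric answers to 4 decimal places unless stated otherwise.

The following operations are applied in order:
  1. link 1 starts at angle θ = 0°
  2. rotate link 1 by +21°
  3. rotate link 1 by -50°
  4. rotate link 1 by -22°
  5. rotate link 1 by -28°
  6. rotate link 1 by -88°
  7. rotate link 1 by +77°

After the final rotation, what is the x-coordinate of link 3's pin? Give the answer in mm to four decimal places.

geometry: r = 46 mm, L = 196 mm, e = 13 mm; θ starts at 0°
rotate link 1 by +21°: θ ← 0° +21° = 21°
rotate link 1 by -50°: θ ← 21° -50° = -29°
rotate link 1 by -22°: θ ← -29° -22° = -51°
rotate link 1 by -28°: θ ← -51° -28° = -79°
rotate link 1 by -88°: θ ← -79° -88° = -167°
rotate link 1 by +77°: θ ← -167° +77° = -90°
crank pin P = (r cos θ, r sin θ) = (0.000000, -46.000000)
h = r sin θ − e = -46.000000 − 13 = -59.000000
x = r cos θ + √(L² − h²) = 0.000000 + 186.909069 = 186.909069

186.9091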